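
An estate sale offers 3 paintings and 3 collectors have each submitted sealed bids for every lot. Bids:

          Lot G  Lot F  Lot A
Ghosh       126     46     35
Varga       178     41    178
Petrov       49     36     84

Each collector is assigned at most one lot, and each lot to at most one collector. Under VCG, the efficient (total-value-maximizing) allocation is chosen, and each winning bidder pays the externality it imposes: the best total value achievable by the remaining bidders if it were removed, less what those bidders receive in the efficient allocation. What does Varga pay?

Varga pays $48.

Efficient allocation: Ghosh→Lot G ($126), Varga→Lot A ($178), Petrov→Lot F ($36); total welfare W = $340.
Varga receives Lot A at value $178, so the others get W − 178 = $162.
Without Varga: best allocation of the remaining 2 bidders over all 3 lots is Ghosh→Lot G ($126), Petrov→Lot A ($84), total $210.
VCG payment = (others' best without Varga) − (others' welfare with Varga) = 210 − 162 = $48.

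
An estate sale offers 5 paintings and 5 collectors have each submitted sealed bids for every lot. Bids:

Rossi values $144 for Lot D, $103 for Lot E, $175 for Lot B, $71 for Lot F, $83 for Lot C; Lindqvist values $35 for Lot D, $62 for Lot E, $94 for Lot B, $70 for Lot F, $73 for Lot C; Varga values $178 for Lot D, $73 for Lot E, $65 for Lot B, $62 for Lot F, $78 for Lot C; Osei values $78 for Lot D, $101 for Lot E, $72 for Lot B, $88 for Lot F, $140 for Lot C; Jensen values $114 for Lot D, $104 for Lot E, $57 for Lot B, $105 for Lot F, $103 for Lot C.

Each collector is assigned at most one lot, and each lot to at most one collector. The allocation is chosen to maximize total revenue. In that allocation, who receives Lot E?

This is the linear assignment problem.
Optimal: Rossi→Lot B ($175), Lindqvist→Lot F ($70), Varga→Lot D ($178), Osei→Lot C ($140), Jensen→Lot E ($104) — total 175+70+178+140+104 = $667.
Row-greedy (each collector in turn takes its best remaining lot) gives $632, worse by 35.
Swapping Rossi↔Jensen (Rossi→Lot E $103, Jensen→Lot B $57) loses 119.
No other one-to-one assignment exceeds $667.
Jensen's own top lot is Lot D ($114), but forcing Jensen→Lot D and reassigning the rest optimally gives only $572 — worse by 95.

Jensen receives Lot E.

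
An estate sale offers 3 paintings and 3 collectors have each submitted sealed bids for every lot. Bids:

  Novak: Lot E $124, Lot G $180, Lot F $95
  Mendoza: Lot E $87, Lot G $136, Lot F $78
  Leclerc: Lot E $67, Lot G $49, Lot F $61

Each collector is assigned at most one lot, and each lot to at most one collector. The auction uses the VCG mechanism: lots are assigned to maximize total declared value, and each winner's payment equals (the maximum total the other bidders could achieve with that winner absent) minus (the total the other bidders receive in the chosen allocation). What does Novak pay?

Novak pays $55.

Efficient allocation: Novak→Lot G ($180), Mendoza→Lot E ($87), Leclerc→Lot F ($61); total welfare W = $328.
Novak receives Lot G at value $180, so the others get W − 180 = $148.
Without Novak: best allocation of the remaining 2 bidders over all 3 lots is Mendoza→Lot G ($136), Leclerc→Lot E ($67), total $203.
VCG payment = (others' best without Novak) − (others' welfare with Novak) = 203 − 148 = $55.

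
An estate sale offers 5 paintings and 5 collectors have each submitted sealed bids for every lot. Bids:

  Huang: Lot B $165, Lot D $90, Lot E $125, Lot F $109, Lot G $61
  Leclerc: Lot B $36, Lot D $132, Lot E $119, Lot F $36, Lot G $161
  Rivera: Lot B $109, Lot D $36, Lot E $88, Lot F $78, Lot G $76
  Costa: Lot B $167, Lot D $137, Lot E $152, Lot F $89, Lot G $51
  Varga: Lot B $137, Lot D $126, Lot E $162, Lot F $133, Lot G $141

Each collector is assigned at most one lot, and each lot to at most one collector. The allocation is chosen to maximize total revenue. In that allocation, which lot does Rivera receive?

This is the linear assignment problem.
Optimal: Huang→Lot B ($165), Leclerc→Lot G ($161), Rivera→Lot F ($78), Costa→Lot D ($137), Varga→Lot E ($162) — total 165+161+78+137+162 = $703.
Max-entry greedy (repeatedly take the single best remaining cell) gives $635, worse by 68.
Next-best assignment: Huang→Lot B, Leclerc→Lot G, Rivera→Lot E, Costa→Lot D, Varga→Lot F = $684.
Swapping Costa↔Leclerc (Costa→Lot G $51, Leclerc→Lot D $132) loses 115.
No other one-to-one assignment exceeds $703.
Rivera's own top lot is Lot B ($109), but forcing Rivera→Lot B and reassigning the rest optimally gives only $678 — worse by 25.

Rivera receives Lot F.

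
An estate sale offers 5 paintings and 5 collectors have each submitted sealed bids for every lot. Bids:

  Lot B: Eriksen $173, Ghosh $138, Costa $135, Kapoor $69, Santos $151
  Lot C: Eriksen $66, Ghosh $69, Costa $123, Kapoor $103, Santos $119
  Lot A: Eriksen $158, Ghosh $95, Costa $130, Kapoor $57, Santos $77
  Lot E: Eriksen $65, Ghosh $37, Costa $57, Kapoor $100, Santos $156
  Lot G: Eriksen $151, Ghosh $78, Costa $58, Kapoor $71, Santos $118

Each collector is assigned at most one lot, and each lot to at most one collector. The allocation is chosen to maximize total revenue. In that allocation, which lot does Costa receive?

This is the linear assignment problem.
Optimal: Eriksen→Lot G ($151), Ghosh→Lot B ($138), Costa→Lot A ($130), Kapoor→Lot C ($103), Santos→Lot E ($156) — total 151+138+130+103+156 = $678.
Costa's own top lot is Lot B ($135), but forcing Costa→Lot B and reassigning the rest optimally gives only $640 — worse by 38.

Costa receives Lot A.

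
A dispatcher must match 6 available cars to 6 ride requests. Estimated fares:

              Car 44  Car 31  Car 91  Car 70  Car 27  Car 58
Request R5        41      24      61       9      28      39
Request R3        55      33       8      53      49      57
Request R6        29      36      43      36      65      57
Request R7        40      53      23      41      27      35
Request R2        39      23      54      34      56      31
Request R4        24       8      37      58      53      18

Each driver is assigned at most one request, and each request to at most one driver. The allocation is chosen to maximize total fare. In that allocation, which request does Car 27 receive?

Optimal: Car 44→Request R3 ($55), Car 31→Request R7 ($53), Car 91→Request R5 ($61), Car 70→Request R4 ($58), Car 27→Request R2 ($56), Car 58→Request R6 ($57) — total 55+53+61+58+56+57 = $340.
Max-entry greedy (repeatedly take the single best remaining cell) gives $333, worse by 7.
Swapping Car 58↔Car 44 (Car 58→Request R3 $57, Car 44→Request R6 $29) loses 26.
Every other assignment is strictly worse.
Car 27's own top request is Request R6 ($65), but forcing Car 27→Request R6 and reassigning the rest optimally gives only $333 — worse by 7.

Car 27 receives Request R2.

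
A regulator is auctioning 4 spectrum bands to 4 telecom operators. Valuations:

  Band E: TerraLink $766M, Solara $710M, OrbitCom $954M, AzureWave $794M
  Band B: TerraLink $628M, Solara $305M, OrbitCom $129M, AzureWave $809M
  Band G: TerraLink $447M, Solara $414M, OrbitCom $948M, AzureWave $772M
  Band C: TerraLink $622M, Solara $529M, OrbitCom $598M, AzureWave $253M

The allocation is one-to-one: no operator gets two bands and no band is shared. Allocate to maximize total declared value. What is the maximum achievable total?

Maximum total: $3089M

Optimal: TerraLink→Band C ($622M), Solara→Band E ($710M), OrbitCom→Band G ($948M), AzureWave→Band B ($809M) — total 622+710+948+809 = $3089M.
Row-greedy (each operator in turn takes its best remaining band) gives $3052M, worse by 37.
Swapping AzureWave↔Solara (AzureWave→Band E $794M, Solara→Band B $305M) loses 420.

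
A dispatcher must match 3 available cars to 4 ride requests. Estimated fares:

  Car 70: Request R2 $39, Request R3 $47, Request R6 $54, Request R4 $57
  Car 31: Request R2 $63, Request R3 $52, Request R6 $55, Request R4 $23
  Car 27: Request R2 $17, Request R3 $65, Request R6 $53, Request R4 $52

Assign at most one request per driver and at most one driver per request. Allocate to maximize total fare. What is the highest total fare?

Maximum total: $185

Optimal: Car 70→Request R4 ($57), Car 31→Request R2 ($63), Car 27→Request R3 ($65) — total 57+63+65 = $185.
Column-greedy (each request in turn goes to its best remaining driver) gives $182, worse by 3.
Next-best assignment: Car 70→Request R6, Car 31→Request R2, Car 27→Request R3 = $182.
Every other assignment is strictly worse.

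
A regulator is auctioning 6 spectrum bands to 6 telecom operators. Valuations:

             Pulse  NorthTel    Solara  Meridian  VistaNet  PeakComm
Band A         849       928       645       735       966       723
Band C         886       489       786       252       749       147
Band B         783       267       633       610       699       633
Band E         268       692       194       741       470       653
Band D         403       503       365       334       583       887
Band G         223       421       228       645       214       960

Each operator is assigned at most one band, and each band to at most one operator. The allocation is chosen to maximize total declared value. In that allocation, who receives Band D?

VistaNet receives Band D.

This is a one-to-one assignment (maximum-weight bipartite matching).
Optimal: Pulse→Band B ($783M), NorthTel→Band A ($928M), Solara→Band C ($786M), Meridian→Band E ($741M), VistaNet→Band D ($583M), PeakComm→Band G ($960M) — total 783+928+786+741+583+960 = $4781M.
Max-entry greedy (repeatedly take the single best remaining cell) gives $4689M, worse by 92.
VistaNet's own top band is Band A ($966M), but forcing VistaNet→Band A and reassigning the rest optimally gives only $4759M — worse by 22.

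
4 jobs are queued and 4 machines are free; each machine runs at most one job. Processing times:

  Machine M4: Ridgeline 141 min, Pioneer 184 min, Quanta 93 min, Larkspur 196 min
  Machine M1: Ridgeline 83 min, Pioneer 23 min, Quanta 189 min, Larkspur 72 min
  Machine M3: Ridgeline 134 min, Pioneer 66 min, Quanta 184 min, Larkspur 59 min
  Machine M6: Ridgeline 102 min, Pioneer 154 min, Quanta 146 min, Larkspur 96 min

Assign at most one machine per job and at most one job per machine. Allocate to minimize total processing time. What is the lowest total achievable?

Optimal: Ridgeline→Machine M6 (102 min), Pioneer→Machine M1 (23 min), Quanta→Machine M4 (93 min), Larkspur→Machine M3 (59 min) — total 102+23+93+59 = 277 min.
Row-greedy (each job in turn takes its cheapest remaining machine) gives 338 min, worse by 61.

Minimum total: 277 min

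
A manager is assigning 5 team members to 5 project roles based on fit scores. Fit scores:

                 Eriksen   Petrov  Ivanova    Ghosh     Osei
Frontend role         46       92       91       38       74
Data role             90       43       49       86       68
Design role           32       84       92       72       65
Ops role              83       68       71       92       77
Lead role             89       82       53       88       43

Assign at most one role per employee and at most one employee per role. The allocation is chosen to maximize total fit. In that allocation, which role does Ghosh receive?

Optimal: Eriksen→Data role (90 pts), Petrov→Frontend role (92 pts), Ivanova→Design role (92 pts), Ghosh→Lead role (88 pts), Osei→Ops role (77 pts) — total 90+92+92+88+77 = 439 pts.
Column-greedy (each role in turn goes to its best remaining employee) gives 409 pts, worse by 30.
Swapping Ivanova↔Eriksen (Ivanova→Data role 49 pts, Eriksen→Design role 32 pts) loses 101.
No other one-to-one assignment exceeds 439 pts.
Ghosh's own top role is Ops role (92 pts), but forcing Ghosh→Ops role and reassigning the rest optimally gives only 433 pts — worse by 6.

Ghosh receives Lead role.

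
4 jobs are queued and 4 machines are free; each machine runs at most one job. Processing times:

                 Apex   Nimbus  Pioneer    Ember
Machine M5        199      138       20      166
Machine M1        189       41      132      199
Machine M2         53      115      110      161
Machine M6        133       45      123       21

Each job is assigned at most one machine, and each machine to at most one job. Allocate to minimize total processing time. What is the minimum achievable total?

Optimal: Apex→Machine M2 (53 min), Nimbus→Machine M1 (41 min), Pioneer→Machine M5 (20 min), Ember→Machine M6 (21 min) — total 53+41+20+21 = 135 min.
Next-best assignment: Apex→Machine M2, Nimbus→Machine M6, Pioneer→Machine M5, Ember→Machine M1 = 317 min.

Minimum total: 135 min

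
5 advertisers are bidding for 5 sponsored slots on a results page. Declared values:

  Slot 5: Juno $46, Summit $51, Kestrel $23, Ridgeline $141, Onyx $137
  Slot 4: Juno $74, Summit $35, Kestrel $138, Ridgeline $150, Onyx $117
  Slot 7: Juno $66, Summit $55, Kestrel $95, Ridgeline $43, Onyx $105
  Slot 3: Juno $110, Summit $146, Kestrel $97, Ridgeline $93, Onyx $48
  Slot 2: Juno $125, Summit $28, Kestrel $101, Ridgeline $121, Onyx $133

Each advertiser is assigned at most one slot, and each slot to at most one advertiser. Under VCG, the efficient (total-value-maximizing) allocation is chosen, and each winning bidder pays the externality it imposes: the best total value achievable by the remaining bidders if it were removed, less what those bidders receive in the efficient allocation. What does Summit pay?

Efficient allocation: Juno→Slot 2 ($125), Summit→Slot 3 ($146), Kestrel→Slot 4 ($138), Ridgeline→Slot 5 ($141), Onyx→Slot 7 ($105); total welfare W = $655.
Summit receives Slot 3 at value $146, so the others get W − 146 = $509.
Without Summit: best allocation of the remaining 4 bidders over all 5 slots is Juno→Slot 3 ($110), Kestrel→Slot 4 ($138), Ridgeline→Slot 5 ($141), Onyx→Slot 2 ($133), total $522.
VCG payment = (others' best without Summit) − (others' welfare with Summit) = 522 − 509 = $13.

Summit pays $13.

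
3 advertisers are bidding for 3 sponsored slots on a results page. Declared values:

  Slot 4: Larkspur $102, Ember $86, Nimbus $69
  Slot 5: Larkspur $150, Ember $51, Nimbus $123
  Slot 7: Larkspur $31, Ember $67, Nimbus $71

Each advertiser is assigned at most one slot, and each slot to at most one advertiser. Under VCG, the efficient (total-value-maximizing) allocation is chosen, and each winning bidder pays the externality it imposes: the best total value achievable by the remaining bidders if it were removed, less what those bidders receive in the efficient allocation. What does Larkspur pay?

Larkspur pays $52.

Efficient allocation: Larkspur→Slot 5 ($150), Ember→Slot 4 ($86), Nimbus→Slot 7 ($71); total welfare W = $307.
Larkspur receives Slot 5 at value $150, so the others get W − 150 = $157.
Without Larkspur: best allocation of the remaining 2 bidders over all 3 slots is Ember→Slot 4 ($86), Nimbus→Slot 5 ($123), total $209.
VCG payment = (others' best without Larkspur) − (others' welfare with Larkspur) = 209 − 157 = $52.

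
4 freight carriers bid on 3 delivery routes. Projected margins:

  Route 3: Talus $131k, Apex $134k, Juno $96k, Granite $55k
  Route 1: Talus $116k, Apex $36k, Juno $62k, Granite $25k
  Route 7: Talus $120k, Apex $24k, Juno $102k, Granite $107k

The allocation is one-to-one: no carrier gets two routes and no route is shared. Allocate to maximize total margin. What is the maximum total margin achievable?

Optimal: Apex→Route 3 ($134k), Talus→Route 1 ($116k), Granite→Route 7 ($107k) — total 134+116+107 = $357k.
Max-entry greedy (repeatedly take the single best remaining cell) gives $316k, worse by 41.
Swapping Granite↔Talus (Granite→Route 1 $25k, Talus→Route 7 $120k) loses 78.
Every other assignment is strictly worse.

Max total: $357k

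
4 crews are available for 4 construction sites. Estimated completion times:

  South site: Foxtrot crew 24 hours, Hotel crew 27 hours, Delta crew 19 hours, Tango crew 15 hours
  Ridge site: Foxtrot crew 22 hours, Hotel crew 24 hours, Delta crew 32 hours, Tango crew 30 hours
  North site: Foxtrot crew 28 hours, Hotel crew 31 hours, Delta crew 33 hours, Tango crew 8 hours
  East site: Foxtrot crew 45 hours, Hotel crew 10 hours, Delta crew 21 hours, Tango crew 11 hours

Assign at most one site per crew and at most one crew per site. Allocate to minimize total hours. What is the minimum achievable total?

Minimum total: 59 hours

This is a one-to-one assignment (minimum-cost bipartite matching).
Optimal: Foxtrot crew→Ridge site (22 hours), Hotel crew→East site (10 hours), Delta crew→South site (19 hours), Tango crew→North site (8 hours) — total 22+10+19+8 = 59 hours.
Column-greedy (each site in turn goes to its cheapest remaining crew) gives 89 hours, worse by 30.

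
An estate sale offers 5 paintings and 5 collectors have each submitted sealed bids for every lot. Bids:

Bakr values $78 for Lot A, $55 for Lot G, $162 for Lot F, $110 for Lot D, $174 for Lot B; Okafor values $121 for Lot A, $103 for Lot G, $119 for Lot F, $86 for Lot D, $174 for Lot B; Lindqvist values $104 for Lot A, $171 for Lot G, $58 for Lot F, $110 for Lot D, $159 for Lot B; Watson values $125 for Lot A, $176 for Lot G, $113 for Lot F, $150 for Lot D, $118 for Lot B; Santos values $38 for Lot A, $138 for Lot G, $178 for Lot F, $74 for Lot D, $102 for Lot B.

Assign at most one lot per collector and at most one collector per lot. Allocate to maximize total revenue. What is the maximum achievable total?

Max total: $794

Optimal: Bakr→Lot B ($174), Okafor→Lot A ($121), Lindqvist→Lot G ($171), Watson→Lot D ($150), Santos→Lot F ($178) — total 174+121+171+150+178 = $794.
Max-entry greedy (repeatedly take the single best remaining cell) gives $759, worse by 35.
Swapping Lindqvist↔Watson (Lindqvist→Lot D $110, Watson→Lot G $176) loses 35.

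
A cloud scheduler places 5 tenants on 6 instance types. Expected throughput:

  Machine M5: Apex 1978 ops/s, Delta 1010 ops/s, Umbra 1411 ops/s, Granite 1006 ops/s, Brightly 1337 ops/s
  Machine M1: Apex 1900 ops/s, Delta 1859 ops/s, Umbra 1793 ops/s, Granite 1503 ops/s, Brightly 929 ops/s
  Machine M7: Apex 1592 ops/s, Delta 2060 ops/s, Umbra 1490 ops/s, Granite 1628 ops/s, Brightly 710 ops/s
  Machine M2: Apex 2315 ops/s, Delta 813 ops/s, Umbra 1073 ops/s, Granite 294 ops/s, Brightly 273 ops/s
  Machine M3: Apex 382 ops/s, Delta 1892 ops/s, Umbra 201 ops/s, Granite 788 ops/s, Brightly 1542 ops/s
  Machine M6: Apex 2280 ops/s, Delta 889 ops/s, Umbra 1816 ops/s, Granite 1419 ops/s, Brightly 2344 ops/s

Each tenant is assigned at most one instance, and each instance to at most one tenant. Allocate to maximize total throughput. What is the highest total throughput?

This is a one-to-one assignment (maximum-weight bipartite matching).
Optimal: Apex→Machine M2 (2315 ops/s), Delta→Machine M3 (1892 ops/s), Umbra→Machine M1 (1793 ops/s), Granite→Machine M7 (1628 ops/s), Brightly→Machine M6 (2344 ops/s) — total 2315+1892+1793+1628+2344 = 9972 ops/s.
Swapping Umbra↔Delta (Umbra→Machine M3 201 ops/s, Delta→Machine M1 1859 ops/s) loses 1625.

Maximum total: 9972 ops/s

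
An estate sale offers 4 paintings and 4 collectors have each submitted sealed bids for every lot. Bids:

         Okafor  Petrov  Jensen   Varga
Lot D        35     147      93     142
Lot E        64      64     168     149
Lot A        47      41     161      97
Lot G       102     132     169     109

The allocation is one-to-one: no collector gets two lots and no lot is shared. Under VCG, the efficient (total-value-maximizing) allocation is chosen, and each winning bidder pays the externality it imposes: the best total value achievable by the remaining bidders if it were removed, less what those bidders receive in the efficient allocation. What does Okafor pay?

Okafor pays $8.

Efficient allocation: Okafor→Lot G ($102), Petrov→Lot D ($147), Jensen→Lot A ($161), Varga→Lot E ($149); total welfare W = $559.
Okafor receives Lot G at value $102, so the others get W − 102 = $457.
Without Okafor: best allocation of the remaining 3 bidders over all 4 lots is Petrov→Lot D ($147), Jensen→Lot G ($169), Varga→Lot E ($149), total $465.
VCG payment = (others' best without Okafor) − (others' welfare with Okafor) = 465 − 457 = $8.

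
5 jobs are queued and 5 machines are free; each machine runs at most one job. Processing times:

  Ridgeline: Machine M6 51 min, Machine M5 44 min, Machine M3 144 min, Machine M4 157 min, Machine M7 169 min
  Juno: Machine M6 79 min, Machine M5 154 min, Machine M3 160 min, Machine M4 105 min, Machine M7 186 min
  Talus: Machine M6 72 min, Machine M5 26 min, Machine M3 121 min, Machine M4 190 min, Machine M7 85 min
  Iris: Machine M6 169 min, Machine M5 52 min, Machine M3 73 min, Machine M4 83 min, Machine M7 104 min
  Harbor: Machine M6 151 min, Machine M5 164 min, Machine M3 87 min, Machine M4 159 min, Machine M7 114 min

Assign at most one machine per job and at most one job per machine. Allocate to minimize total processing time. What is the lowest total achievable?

Optimal: Ridgeline→Machine M6 (51 min), Juno→Machine M4 (105 min), Talus→Machine M5 (26 min), Iris→Machine M3 (73 min), Harbor→Machine M7 (114 min) — total 51+105+26+73+114 = 369 min.
Row-greedy (each job in turn takes its cheapest remaining machine) gives 440 min, worse by 71.
Checked against all permutations: 369 min is optimal.

Min total: 369 min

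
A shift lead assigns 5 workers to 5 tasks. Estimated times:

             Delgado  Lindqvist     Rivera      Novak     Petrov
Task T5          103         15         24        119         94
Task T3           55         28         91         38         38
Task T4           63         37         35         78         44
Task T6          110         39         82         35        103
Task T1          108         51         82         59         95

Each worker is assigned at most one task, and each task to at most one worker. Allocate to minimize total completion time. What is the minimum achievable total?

This is the linear assignment problem.
Optimal: Delgado→Task T3 (55 min), Lindqvist→Task T1 (51 min), Rivera→Task T5 (24 min), Novak→Task T6 (35 min), Petrov→Task T4 (44 min) — total 55+51+24+35+44 = 209 min.
Min-entry greedy (repeatedly take the single cheapest remaining cell) gives 231 min, worse by 22.

Min total: 209 min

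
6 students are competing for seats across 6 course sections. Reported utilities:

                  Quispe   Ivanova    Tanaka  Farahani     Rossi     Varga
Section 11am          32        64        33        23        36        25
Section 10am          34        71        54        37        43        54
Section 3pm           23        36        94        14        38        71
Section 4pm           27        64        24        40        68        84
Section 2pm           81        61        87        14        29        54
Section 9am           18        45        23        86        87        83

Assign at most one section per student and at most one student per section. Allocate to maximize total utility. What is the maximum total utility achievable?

Optimal: Quispe→Section 2pm (81 points), Ivanova→Section 11am (64 points), Tanaka→Section 3pm (94 points), Farahani→Section 9am (86 points), Rossi→Section 10am (43 points), Varga→Section 4pm (84 points) — total 81+64+94+86+43+84 = 452 points.
Row-greedy (each student in turn takes its best remaining section) gives 425 points, worse by 27.
Swapping Varga↔Ivanova (Varga→Section 11am 25 points, Ivanova→Section 4pm 64 points) loses 59.
No other one-to-one assignment exceeds 452 points.

Max total: 452 points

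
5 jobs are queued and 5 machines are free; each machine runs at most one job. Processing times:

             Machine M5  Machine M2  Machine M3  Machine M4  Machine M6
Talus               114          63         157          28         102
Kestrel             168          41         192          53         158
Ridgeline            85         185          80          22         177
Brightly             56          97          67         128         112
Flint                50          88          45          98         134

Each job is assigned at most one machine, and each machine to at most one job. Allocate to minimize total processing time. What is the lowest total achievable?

Optimal: Talus→Machine M6 (102 min), Kestrel→Machine M2 (41 min), Ridgeline→Machine M4 (22 min), Brightly→Machine M5 (56 min), Flint→Machine M3 (45 min) — total 102+41+22+56+45 = 266 min.
Checked against all permutations: 266 min is optimal.

Minimum total: 266 min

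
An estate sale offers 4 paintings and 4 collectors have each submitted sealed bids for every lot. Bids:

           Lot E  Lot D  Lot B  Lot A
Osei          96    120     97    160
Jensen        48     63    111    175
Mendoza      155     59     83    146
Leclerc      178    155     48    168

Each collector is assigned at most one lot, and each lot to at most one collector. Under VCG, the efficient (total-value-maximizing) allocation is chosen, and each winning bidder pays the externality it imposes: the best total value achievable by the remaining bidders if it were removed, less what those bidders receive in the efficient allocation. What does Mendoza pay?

Mendoza pays $46.

Efficient allocation: Osei→Lot B ($97), Jensen→Lot A ($175), Mendoza→Lot E ($155), Leclerc→Lot D ($155); total welfare W = $582.
Mendoza receives Lot E at value $155, so the others get W − 155 = $427.
Without Mendoza: best allocation of the remaining 3 bidders over all 4 lots is Osei→Lot D ($120), Jensen→Lot A ($175), Leclerc→Lot E ($178), total $473.
VCG payment = (others' best without Mendoza) − (others' welfare with Mendoza) = 473 − 427 = $46.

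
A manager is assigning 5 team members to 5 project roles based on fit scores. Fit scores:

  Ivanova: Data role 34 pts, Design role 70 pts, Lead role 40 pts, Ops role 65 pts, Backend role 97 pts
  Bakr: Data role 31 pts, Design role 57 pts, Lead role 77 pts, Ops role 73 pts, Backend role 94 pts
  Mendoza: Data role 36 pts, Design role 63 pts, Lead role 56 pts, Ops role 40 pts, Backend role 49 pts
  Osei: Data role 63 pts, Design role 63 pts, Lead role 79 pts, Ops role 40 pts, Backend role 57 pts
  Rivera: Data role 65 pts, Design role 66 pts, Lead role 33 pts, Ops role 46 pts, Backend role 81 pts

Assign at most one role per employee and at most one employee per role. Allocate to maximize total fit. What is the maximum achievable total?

Max total: 377 pts

Optimal: Ivanova→Backend role (97 pts), Bakr→Ops role (73 pts), Mendoza→Design role (63 pts), Osei→Lead role (79 pts), Rivera→Data role (65 pts) — total 97+73+63+79+65 = 377 pts.
Column-greedy (each role in turn goes to its best remaining employee) gives 336 pts, worse by 41.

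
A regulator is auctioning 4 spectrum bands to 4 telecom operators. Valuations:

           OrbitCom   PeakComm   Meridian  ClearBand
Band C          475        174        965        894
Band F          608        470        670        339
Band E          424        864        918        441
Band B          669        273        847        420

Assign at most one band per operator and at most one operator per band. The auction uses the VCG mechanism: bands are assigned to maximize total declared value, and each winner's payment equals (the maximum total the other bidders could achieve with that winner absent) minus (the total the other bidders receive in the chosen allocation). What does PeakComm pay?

PeakComm pays $132M.

Efficient allocation: OrbitCom→Band F ($608M), PeakComm→Band E ($864M), Meridian→Band B ($847M), ClearBand→Band C ($894M); total welfare W = $3213M.
PeakComm receives Band E at value $864M, so the others get W − 864 = $2349M.
Without PeakComm: best allocation of the remaining 3 bidders over all 4 bands is OrbitCom→Band B ($669M), Meridian→Band E ($918M), ClearBand→Band C ($894M), total $2481M.
VCG payment = (others' best without PeakComm) − (others' welfare with PeakComm) = 2481 − 2349 = $132M.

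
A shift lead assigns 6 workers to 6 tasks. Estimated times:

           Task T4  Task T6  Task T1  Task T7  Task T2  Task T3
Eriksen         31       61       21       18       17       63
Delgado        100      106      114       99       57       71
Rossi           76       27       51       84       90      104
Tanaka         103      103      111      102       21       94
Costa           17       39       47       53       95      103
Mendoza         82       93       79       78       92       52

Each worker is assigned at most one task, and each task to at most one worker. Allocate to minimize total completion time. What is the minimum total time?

This is a one-to-one assignment (minimum-cost bipartite matching).
Optimal: Eriksen→Task T7 (18 min), Delgado→Task T3 (71 min), Rossi→Task T6 (27 min), Tanaka→Task T2 (21 min), Costa→Task T4 (17 min), Mendoza→Task T1 (79 min) — total 18+71+27+21+17+79 = 233 min.
Row-greedy (each worker in turn takes its cheapest remaining task) gives 313 min, worse by 80.
No other one-to-one assignment undercuts 233 min.

Min total: 233 min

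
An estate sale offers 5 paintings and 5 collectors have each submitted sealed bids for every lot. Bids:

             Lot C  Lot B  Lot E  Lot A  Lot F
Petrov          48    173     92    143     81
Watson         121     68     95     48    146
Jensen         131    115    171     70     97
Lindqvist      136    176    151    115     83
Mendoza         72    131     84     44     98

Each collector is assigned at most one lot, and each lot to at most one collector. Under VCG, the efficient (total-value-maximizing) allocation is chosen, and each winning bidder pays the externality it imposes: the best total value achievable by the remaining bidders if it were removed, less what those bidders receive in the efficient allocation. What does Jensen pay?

Efficient allocation: Petrov→Lot A ($143), Watson→Lot F ($146), Jensen→Lot E ($171), Lindqvist→Lot C ($136), Mendoza→Lot B ($131); total welfare W = $727.
Jensen receives Lot E at value $171, so the others get W − 171 = $556.
Without Jensen: best allocation of the remaining 4 bidders over all 5 lots is Petrov→Lot A ($143), Watson→Lot F ($146), Lindqvist→Lot E ($151), Mendoza→Lot B ($131), total $571.
VCG payment = (others' best without Jensen) − (others' welfare with Jensen) = 571 − 556 = $15.

Jensen pays $15.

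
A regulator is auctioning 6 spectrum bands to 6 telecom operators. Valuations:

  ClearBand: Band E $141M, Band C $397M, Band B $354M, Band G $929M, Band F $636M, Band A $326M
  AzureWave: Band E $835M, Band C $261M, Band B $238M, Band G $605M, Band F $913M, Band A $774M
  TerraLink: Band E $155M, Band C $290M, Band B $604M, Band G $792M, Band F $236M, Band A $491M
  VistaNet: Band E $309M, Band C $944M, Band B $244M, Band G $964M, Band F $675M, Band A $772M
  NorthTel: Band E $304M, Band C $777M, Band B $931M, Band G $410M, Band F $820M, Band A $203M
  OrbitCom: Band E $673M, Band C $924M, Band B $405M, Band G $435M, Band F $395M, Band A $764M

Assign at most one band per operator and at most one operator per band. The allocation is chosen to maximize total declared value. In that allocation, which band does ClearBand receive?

ClearBand receives Band F.

Optimal: ClearBand→Band F ($636M), AzureWave→Band E ($835M), TerraLink→Band G ($792M), VistaNet→Band C ($944M), NorthTel→Band B ($931M), OrbitCom→Band A ($764M) — total 636+835+792+944+931+764 = $4902M.
ClearBand's own top band is Band G ($929M), but forcing ClearBand→Band G and reassigning the rest optimally gives only $4896M — worse by 6.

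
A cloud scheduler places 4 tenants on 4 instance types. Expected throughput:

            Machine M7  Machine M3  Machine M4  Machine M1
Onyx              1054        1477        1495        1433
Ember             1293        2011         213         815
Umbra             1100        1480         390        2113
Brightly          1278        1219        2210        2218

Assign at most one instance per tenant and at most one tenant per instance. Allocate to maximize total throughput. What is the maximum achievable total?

Treat this as an assignment problem: match each tenant to one instance.
Optimal: Onyx→Machine M7 (1054 ops/s), Ember→Machine M3 (2011 ops/s), Umbra→Machine M1 (2113 ops/s), Brightly→Machine M4 (2210 ops/s) — total 1054+2011+2113+2210 = 7388 ops/s.
Max-entry greedy (repeatedly take the single best remaining cell) gives 6824 ops/s, worse by 564.
Next-best assignment: Onyx→Machine M3, Ember→Machine M7, Umbra→Machine M1, Brightly→Machine M4 = 7093 ops/s.
Swapping Umbra↔Onyx (Umbra→Machine M7 1100 ops/s, Onyx→Machine M1 1433 ops/s) loses 634.
Checked against all permutations: 7388 ops/s is optimal.

Maximum total: 7388 ops/s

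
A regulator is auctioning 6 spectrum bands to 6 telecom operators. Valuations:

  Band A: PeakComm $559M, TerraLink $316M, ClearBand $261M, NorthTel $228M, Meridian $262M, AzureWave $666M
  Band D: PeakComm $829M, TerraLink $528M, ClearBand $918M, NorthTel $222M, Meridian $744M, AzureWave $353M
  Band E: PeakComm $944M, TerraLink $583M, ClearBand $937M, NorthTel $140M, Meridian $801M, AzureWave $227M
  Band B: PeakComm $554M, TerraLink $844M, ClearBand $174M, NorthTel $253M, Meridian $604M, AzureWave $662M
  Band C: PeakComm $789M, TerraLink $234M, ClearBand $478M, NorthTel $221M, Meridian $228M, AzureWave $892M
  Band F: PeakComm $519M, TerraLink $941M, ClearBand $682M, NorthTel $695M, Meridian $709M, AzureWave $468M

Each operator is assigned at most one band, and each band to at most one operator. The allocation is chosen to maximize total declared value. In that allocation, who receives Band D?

Optimal: PeakComm→Band C ($789M), TerraLink→Band B ($844M), ClearBand→Band D ($918M), NorthTel→Band F ($695M), Meridian→Band E ($801M), AzureWave→Band A ($666M) — total 789+844+918+695+801+666 = $4713M.
Row-greedy (each operator in turn takes its best remaining band) gives $4210M, worse by 503.
Next-best assignment: PeakComm→Band A, TerraLink→Band B, ClearBand→Band D, NorthTel→Band F, Meridian→Band E, AzureWave→Band C = $4709M.
No other one-to-one assignment exceeds $4713M.
ClearBand's own top band is Band E ($937M), but forcing ClearBand→Band E and reassigning the rest optimally gives only $4675M — worse by 38.

ClearBand receives Band D.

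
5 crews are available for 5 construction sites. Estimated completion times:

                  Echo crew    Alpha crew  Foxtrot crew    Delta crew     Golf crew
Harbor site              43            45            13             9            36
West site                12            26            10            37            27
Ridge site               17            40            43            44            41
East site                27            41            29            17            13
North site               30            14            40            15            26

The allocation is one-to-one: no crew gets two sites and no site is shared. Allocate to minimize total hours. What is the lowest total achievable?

This is a one-to-one assignment (minimum-cost bipartite matching).
Optimal: Echo crew→Ridge site (17 hours), Alpha crew→North site (14 hours), Foxtrot crew→West site (10 hours), Delta crew→Harbor site (9 hours), Golf crew→East site (13 hours) — total 17+14+10+9+13 = 63 hours.
Row-greedy (each crew in turn takes its cheapest remaining site) gives 97 hours, worse by 34.
Next-best assignment: Echo crew→Ridge site, Alpha crew→West site, Foxtrot crew→Harbor site, Delta crew→North site, Golf crew→East site = 84 hours.
No other one-to-one assignment undercuts 63 hours.

Min total: 63 hours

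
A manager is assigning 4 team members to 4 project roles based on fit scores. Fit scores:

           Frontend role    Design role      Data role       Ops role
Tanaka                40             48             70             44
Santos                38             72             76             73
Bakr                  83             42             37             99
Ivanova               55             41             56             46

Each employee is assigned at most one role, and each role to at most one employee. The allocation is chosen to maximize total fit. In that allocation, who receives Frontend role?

Ivanova receives Frontend role.

Optimal: Tanaka→Data role (70 pts), Santos→Design role (72 pts), Bakr→Ops role (99 pts), Ivanova→Frontend role (55 pts) — total 70+72+99+55 = 296 pts.
Max-entry greedy (repeatedly take the single best remaining cell) gives 278 pts, worse by 18.
Ivanova's own top role is Data role (56 pts), but forcing Ivanova→Data role and reassigning the rest optimally gives only 267 pts — worse by 29.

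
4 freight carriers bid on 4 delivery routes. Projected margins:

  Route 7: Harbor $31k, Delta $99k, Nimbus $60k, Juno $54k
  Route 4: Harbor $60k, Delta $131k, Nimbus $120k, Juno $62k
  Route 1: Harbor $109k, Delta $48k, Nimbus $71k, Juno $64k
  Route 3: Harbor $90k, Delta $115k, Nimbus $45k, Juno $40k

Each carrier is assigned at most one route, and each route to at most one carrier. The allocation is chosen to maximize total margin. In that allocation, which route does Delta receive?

Delta receives Route 3.

Optimal: Harbor→Route 1 ($109k), Delta→Route 3 ($115k), Nimbus→Route 4 ($120k), Juno→Route 7 ($54k) — total 109+115+120+54 = $398k.
Swapping Delta↔Juno (Delta→Route 7 $99k, Juno→Route 3 $40k) loses 30.
Delta's own top route is Route 4 ($131k), but forcing Delta→Route 4 and reassigning the rest optimally gives only $346k — worse by 52.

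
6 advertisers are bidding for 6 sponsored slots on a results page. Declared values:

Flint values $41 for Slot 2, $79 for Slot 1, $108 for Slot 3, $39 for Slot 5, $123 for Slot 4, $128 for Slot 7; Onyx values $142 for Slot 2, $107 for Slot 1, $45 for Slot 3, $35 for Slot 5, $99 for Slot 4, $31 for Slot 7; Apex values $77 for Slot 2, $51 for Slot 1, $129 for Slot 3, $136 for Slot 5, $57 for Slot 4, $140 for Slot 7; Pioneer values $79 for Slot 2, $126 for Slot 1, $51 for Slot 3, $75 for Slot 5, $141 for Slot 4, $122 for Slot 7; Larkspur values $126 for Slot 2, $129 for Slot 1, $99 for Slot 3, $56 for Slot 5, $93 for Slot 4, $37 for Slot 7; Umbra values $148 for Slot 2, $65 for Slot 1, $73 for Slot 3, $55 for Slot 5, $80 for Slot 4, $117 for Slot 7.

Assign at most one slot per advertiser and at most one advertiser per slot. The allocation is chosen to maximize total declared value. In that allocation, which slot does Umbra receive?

This is a one-to-one assignment (maximum-weight bipartite matching).
Optimal: Flint→Slot 3 ($108), Onyx→Slot 2 ($142), Apex→Slot 5 ($136), Pioneer→Slot 4 ($141), Larkspur→Slot 1 ($129), Umbra→Slot 7 ($117) — total 108+142+136+141+129+117 = $773.
Max-entry greedy (repeatedly take the single best remaining cell) gives $701, worse by 72.
Umbra's own top slot is Slot 2 ($148), but forcing Umbra→Slot 2 and reassigning the rest optimally gives only $759 — worse by 14.

Umbra receives Slot 7.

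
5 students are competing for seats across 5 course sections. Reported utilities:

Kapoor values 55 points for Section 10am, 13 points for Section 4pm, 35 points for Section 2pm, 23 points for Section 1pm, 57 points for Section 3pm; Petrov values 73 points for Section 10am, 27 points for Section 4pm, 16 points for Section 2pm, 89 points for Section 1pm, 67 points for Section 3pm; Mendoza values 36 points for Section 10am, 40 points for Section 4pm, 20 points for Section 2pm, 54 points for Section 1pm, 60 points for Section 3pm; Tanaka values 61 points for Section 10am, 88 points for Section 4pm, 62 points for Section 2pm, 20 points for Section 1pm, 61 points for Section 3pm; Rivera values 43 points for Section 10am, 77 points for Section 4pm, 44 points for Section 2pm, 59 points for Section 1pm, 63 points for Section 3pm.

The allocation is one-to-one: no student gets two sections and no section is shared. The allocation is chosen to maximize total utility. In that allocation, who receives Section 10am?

Optimal: Kapoor→Section 10am (55 points), Petrov→Section 1pm (89 points), Mendoza→Section 3pm (60 points), Tanaka→Section 2pm (62 points), Rivera→Section 4pm (77 points) — total 55+89+60+62+77 = 343 points.
Max-entry greedy (repeatedly take the single best remaining cell) gives 315 points, worse by 28.
Next-best assignment: Kapoor→Section 10am, Petrov→Section 1pm, Mendoza→Section 3pm, Tanaka→Section 4pm, Rivera→Section 2pm = 336 points.
Kapoor's own top section is Section 3pm (57 points), but forcing Kapoor→Section 3pm and reassigning the rest optimally gives only 323 points — worse by 20.

Kapoor receives Section 10am.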